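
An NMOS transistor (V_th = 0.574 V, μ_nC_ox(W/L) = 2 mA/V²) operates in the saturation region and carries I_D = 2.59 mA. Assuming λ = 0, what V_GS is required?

In saturation I_D = ½ k_n (V_GS − V_th)², so V_GS − V_th = √(2 I_D / k_n) = √(2 × 2.59 / 2) = 1.61 V.
V_GS = 0.574 + 1.61 = 2.18 V.

V_GS = 2.18 V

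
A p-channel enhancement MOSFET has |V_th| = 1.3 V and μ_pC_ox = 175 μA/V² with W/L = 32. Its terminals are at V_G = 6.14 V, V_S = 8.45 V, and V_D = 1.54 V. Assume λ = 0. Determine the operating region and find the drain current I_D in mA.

V_SG = V_S − V_G = 8.45 − 6.14 = 2.31 V; V_SD = V_S − V_D = 8.45 − 1.54 = 6.91 V.
k_p = μ_pC_ox · (W/L) = 5.6 mA/V².
V_ov = V_SG − |V_th| = 2.31 − 1.3 = 1.01 V.
Since V_SD = 6.91 V ≥ V_ov = 1.01 V, the device is in saturation.
I_D = ½ k_p V_ov² = 0.5 × 5.6 × 1.01² = 2.86 mA.

Saturation; I_D = 2.86 mA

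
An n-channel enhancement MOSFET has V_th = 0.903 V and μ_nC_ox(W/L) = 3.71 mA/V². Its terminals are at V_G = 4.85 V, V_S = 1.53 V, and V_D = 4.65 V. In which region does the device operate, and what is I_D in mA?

Saturation; I_D = 10.8 mA

V_GS = V_G − V_S = 4.85 − 1.53 = 3.32 V; V_DS = V_D − V_S = 4.65 − 1.53 = 3.12 V.
V_ov = V_GS − V_th = 3.32 − 0.903 = 2.42 V.
Since V_DS = 3.12 V ≥ V_ov = 2.42 V, the device is in saturation.
I_D = ½ k_n V_ov² = 0.5 × 3.71 × 2.42² = 10.8 mA.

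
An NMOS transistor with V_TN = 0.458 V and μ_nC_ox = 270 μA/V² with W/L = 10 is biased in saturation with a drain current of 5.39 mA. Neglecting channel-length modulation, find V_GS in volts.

k_n = μ_nC_ox · (W/L) = 2.7 mA/V².
In saturation I_D = ½ k_n (V_GS − V_TN)², so V_GS − V_TN = √(2 I_D / k_n) = √(2 × 5.39 / 2.7) = 2 V.
V_GS = 0.458 + 2 = 2.46 V.

V_GS = 2.46 V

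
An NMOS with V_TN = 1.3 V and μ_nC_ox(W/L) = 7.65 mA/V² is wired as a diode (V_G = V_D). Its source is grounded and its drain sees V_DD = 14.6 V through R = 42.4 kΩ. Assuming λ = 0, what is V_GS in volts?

With gate tied to drain, V_GS = V_DS ≥ V_GS − V_TN, so the device is in saturation.
KCL at the drain: ½ k_n (V_GS − V_TN)² = (V_DD − V_GS)/R.
Let x = V_GS − 1.3. Then 162 x² + x − 13.3 = 0, giving x = 0.283 V (positive root), so V_GS = 1.58 V.
I_D = (V_DD − V_GS)/R = (14.6 − 1.58) / 42.4 = 0.307 mA.

V_GS = 1.58 V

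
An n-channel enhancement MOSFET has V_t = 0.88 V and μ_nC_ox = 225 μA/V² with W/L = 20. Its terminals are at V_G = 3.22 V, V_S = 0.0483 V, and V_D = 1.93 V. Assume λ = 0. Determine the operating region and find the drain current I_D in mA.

V_GS = V_G − V_S = 3.22 − 0.0483 = 3.17 V; V_DS = V_D − V_S = 1.93 − 0.0483 = 1.88 V.
k_n = μ_nC_ox · (W/L) = 4.5 mA/V².
V_ov = V_GS − V_t = 3.17 − 0.88 = 2.29 V.
Since V_DS = 1.88 V < V_ov = 2.29 V, the device is in the triode region.
I_D = k_n [V_ov · V_DS − ½ V_DS²] = 4.5 × [2.29 × 1.88 − 0.5 × 1.88²] = 11.4 mA.

Triode; I_D = 11.4 mA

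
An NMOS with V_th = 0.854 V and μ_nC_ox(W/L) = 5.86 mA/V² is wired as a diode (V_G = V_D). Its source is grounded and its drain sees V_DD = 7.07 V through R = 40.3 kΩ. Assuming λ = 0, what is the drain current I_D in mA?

I_D = 0.149 mA

With gate tied to drain, V_GS = V_DS ≥ V_GS − V_th, so the device is in saturation.
KCL at the drain: ½ k_n (V_GS − V_th)² = (V_DD − V_GS)/R.
Let x = V_GS − 0.854. Then 118 x² + x − 6.216 = 0, giving x = 0.225 V (positive root), so V_GS = 1.08 V.
I_D = (V_DD − V_GS)/R = (7.07 − 1.08) / 40.3 = 0.149 mA.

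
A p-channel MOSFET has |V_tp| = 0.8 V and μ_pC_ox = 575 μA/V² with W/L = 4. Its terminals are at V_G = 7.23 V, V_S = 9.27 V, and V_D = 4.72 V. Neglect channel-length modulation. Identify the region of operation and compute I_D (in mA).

V_SG = V_S − V_G = 9.27 − 7.23 = 2.04 V; V_SD = V_S − V_D = 9.27 − 4.72 = 4.55 V.
k_p = μ_pC_ox · (W/L) = 2.3 mA/V².
V_ov = V_SG − |V_tp| = 2.04 − 0.8 = 1.24 V.
Since V_SD = 4.55 V ≥ V_ov = 1.24 V, the device is in saturation.
I_D = ½ k_p V_ov² = 0.5 × 2.3 × 1.24² = 1.77 mA.

Saturation; I_D = 1.77 mA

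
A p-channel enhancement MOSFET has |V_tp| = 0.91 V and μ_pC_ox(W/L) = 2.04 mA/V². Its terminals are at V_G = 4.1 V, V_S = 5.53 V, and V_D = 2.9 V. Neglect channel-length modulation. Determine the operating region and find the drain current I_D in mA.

Saturation; I_D = 0.276 mA

V_SG = V_S − V_G = 5.53 − 4.1 = 1.43 V; V_SD = V_S − V_D = 5.53 − 2.9 = 2.63 V.
V_ov = V_SG − |V_tp| = 1.43 − 0.91 = 0.52 V.
Since V_SD = 2.63 V ≥ V_ov = 0.52 V, the device is in saturation.
I_D = ½ k_p V_ov² = 0.5 × 2.04 × 0.52² = 0.276 mA.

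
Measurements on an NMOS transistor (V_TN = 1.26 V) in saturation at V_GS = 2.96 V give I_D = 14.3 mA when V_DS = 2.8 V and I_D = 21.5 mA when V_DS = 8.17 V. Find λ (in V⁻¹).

λ = 0.127 V⁻¹

With V_GS fixed, I_D ∝ (1 + λ V_DS) in saturation, so I_D2/I_D1 = (1 + λ V_DS2)/(1 + λ V_DS1).
21.5/14.3 = 1.503 = (1 + 8.17 λ)/(1 + 2.8 λ).
Solving: λ (I_D1 V_DS2 − I_D2 V_DS1) = I_D2 − I_D1, so λ = (21.5 − 14.3) / (14.3 × 8.17 − 21.5 × 2.8) = 7.2 / 56.6 = 0.127 V⁻¹.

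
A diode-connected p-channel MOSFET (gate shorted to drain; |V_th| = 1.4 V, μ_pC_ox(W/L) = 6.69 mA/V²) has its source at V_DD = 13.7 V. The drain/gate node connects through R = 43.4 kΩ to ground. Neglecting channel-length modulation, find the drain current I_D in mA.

I_D = 0.277 mA

With gate tied to drain, V_SG = V_SD ≥ V_SG − |V_th|, so the device is in saturation.
KCL at the drain: ½ k_p (V_SG − |V_th|)² = (V_DD − V_SG)/R.
Let x = V_SG − 1.4. Then 145 x² + x − 12.3 = 0, giving x = 0.288 V (positive root), so V_SG = 1.69 V.
I_D = (V_DD − V_SG)/R = (13.7 − 1.69) / 43.4 = 0.277 mA.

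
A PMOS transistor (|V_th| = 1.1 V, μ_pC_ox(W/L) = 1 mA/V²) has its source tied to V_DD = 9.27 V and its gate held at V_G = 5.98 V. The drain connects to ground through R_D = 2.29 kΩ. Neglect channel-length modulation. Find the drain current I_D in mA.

V_SG = V_DD − V_G = 9.27 − 5.98 = 3.29 V, so V_ov = 3.29 − 1.1 = 2.19 V.
Assume saturation: I_D = ½ k_p V_ov² = 0.5 × 1 × 2.19² = 2.4 mA, giving V_SD = V_DD − I_D R_D = 9.27 − 2.4 × 2.29 = 3.78 V.
V_SD = 3.78 V ≥ V_ov = 2.19 V, confirming saturation.

I_D = 2.40 mA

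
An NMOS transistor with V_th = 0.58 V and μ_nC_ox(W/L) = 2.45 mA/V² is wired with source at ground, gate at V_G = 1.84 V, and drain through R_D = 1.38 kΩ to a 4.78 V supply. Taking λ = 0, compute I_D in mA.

V_GS = V_G = 1.84 V, so V_ov = 1.84 − 0.58 = 1.26 V.
Assume saturation: I_D = ½ k_n V_ov² = 0.5 × 2.45 × 1.26² = 1.94 mA, giving V_DS = V_DD − I_D R_D = 4.78 − 1.94 × 1.38 = 2.1 V.
V_DS = 2.1 V ≥ V_ov = 1.26 V, confirming saturation.

I_D = 1.94 mA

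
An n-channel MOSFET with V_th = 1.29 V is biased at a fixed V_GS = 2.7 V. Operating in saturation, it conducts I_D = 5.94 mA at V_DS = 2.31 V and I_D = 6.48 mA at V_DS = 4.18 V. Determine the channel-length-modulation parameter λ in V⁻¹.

λ = 0.0548 V⁻¹

With V_GS fixed, I_D ∝ (1 + λ V_DS) in saturation, so I_D2/I_D1 = (1 + λ V_DS2)/(1 + λ V_DS1).
6.48/5.94 = 1.091 = (1 + 4.18 λ)/(1 + 2.31 λ).
Solving: λ (I_D1 V_DS2 − I_D2 V_DS1) = I_D2 − I_D1, so λ = (6.48 − 5.94) / (5.94 × 4.18 − 6.48 × 2.31) = 0.54 / 9.86 = 0.0548 V⁻¹.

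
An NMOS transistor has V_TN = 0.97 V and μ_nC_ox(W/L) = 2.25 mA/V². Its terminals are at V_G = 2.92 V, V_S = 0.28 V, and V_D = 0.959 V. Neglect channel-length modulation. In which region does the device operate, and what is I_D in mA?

Triode; I_D = 2.03 mA

V_GS = V_G − V_S = 2.92 − 0.28 = 2.64 V; V_DS = V_D − V_S = 0.959 − 0.28 = 0.679 V.
V_ov = V_GS − V_TN = 2.64 − 0.97 = 1.67 V.
Since V_DS = 0.679 V < V_ov = 1.67 V, the device is in the triode region.
I_D = k_n [V_ov · V_DS − ½ V_DS²] = 2.25 × [1.67 × 0.679 − 0.5 × 0.679²] = 2.03 mA.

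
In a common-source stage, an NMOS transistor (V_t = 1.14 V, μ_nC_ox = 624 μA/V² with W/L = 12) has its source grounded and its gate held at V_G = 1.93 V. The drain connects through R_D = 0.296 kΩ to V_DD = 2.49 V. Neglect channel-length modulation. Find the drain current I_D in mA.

I_D = 2.34 mA

V_GS = V_G = 1.93 V, so V_ov = 1.93 − 1.14 = 0.79 V.
k_n = μ_nC_ox · (W/L) = 7.488 mA/V².
Assume saturation: I_D = ½ k_n V_ov² = 0.5 × 7.488 × 0.79² = 2.34 mA, giving V_DS = V_DD − I_D R_D = 2.49 − 2.34 × 0.296 = 1.8 V.
V_DS = 1.8 V ≥ V_ov = 0.79 V, confirming saturation.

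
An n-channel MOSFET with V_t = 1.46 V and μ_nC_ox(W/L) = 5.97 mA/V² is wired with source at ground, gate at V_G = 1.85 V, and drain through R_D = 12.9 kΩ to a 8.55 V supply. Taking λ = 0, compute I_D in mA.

I_D = 0.454 mA

V_GS = V_G = 1.85 V, so V_ov = 1.85 − 1.46 = 0.39 V.
Assume saturation: I_D = ½ k_n V_ov² = 0.5 × 5.97 × 0.39² = 0.454 mA, giving V_DS = V_DD − I_D R_D = 8.55 − 0.454 × 12.9 = 2.69 V.
V_DS = 2.69 V ≥ V_ov = 0.39 V, confirming saturation.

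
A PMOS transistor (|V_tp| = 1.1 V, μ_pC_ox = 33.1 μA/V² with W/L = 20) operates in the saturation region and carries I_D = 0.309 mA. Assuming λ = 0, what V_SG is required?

V_SG = 2.07 V

k_p = μ_pC_ox · (W/L) = 0.662 mA/V².
In saturation I_D = ½ k_p (V_SG − |V_tp|)², so V_SG − |V_tp| = √(2 I_D / k_p) = √(2 × 0.309 / 0.662) = 0.966 V.
V_SG = 1.1 + 0.966 = 2.07 V.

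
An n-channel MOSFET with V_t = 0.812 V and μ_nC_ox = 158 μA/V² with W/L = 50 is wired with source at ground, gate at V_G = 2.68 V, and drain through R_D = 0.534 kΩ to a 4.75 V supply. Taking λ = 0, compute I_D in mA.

V_GS = V_G = 2.68 V, so V_ov = 2.68 − 0.812 = 1.87 V.
k_n = μ_nC_ox · (W/L) = 7.9 mA/V².
Assume saturation: I_D = ½ k_n V_ov² = 0.5 × 7.9 × 1.87² = 13.8 mA, giving V_DS = V_DD − I_D R_D = 4.75 − 13.8 × 0.534 = -2.61 V.
But -2.61 V < V_ov = 1.87 V, so the device is actually in triode.
In triode I_D = k_n[V_ov V_DS − ½ V_DS²] and I_D = (V_DD − V_DS)/R_D. Equating: 2.11 V_DS² − 8.88 V_DS + 4.75 = 0, giving V_DS = 0.629 V (the root below V_ov).
I_D = (4.75 − 0.629) / 0.534 = 7.72 mA.

I_D = 7.72 mA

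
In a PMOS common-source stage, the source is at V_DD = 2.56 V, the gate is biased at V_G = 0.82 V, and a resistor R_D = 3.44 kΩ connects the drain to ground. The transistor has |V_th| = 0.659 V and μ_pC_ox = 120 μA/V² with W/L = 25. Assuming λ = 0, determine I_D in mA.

V_SG = V_DD − V_G = 2.56 − 0.82 = 1.74 V, so V_ov = 1.74 − 0.659 = 1.08 V.
k_p = μ_pC_ox · (W/L) = 3 mA/V².
Assume saturation: I_D = ½ k_p V_ov² = 0.5 × 3 × 1.08² = 1.75 mA, giving V_SD = V_DD − I_D R_D = 2.56 − 1.75 × 3.44 = -3.47 V.
But -3.47 V < V_ov = 1.08 V, so the device is actually in triode.
In triode I_D = k_p[V_ov V_SD − ½ V_SD²] and I_D = (V_DD − V_SD)/R_D. Equating: 5.16 V_SD² − 12.16 V_SD + 2.56 = 0, giving V_SD = 0.234 V (the root below V_ov).
I_D = (2.56 − 0.234) / 3.44 = 0.676 mA.

I_D = 0.676 mA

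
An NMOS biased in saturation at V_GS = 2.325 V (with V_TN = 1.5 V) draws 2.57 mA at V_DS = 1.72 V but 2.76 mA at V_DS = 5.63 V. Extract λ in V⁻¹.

λ = 0.0195 V⁻¹

With V_GS fixed, I_D ∝ (1 + λ V_DS) in saturation, so I_D2/I_D1 = (1 + λ V_DS2)/(1 + λ V_DS1).
2.76/2.57 = 1.074 = (1 + 5.63 λ)/(1 + 1.72 λ).
Solving: λ (I_D1 V_DS2 − I_D2 V_DS1) = I_D2 − I_D1, so λ = (2.76 − 2.57) / (2.57 × 5.63 − 2.76 × 1.72) = 0.19 / 9.72 = 0.0195 V⁻¹.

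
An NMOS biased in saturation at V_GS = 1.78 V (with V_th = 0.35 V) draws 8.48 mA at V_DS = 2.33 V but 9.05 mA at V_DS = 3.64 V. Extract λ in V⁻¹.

λ = 0.0583 V⁻¹

With V_GS fixed, I_D ∝ (1 + λ V_DS) in saturation, so I_D2/I_D1 = (1 + λ V_DS2)/(1 + λ V_DS1).
9.05/8.48 = 1.067 = (1 + 3.64 λ)/(1 + 2.33 λ).
Solving: λ (I_D1 V_DS2 − I_D2 V_DS1) = I_D2 − I_D1, so λ = (9.05 − 8.48) / (8.48 × 3.64 − 9.05 × 2.33) = 0.57 / 9.78 = 0.0583 V⁻¹.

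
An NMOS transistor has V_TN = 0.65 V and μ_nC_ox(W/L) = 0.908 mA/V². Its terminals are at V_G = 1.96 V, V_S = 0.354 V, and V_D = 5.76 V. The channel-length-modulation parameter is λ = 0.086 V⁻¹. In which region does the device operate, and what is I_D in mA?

V_GS = V_G − V_S = 1.96 − 0.354 = 1.61 V; V_DS = V_D − V_S = 5.76 − 0.354 = 5.41 V.
V_ov = V_GS − V_TN = 1.61 − 0.65 = 0.956 V.
Since V_DS = 5.41 V ≥ V_ov = 0.956 V, the device is in saturation.
I_D = ½ k_n V_ov² (1 + λ V_DS) = 0.5 × 0.908 × 0.956² × (1 + 0.086 × 5.41) = 0.608 mA.

Saturation; I_D = 0.608 mA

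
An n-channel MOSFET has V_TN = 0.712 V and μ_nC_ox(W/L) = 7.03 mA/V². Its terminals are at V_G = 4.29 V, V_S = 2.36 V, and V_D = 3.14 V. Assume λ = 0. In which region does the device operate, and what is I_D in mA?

V_GS = V_G − V_S = 4.29 − 2.36 = 1.93 V; V_DS = V_D − V_S = 3.14 − 2.36 = 0.78 V.
V_ov = V_GS − V_TN = 1.93 − 0.712 = 1.22 V.
Since V_DS = 0.78 V < V_ov = 1.22 V, the device is in the triode region.
I_D = k_n [V_ov · V_DS − ½ V_DS²] = 7.03 × [1.22 × 0.78 − 0.5 × 0.78²] = 4.54 mA.

Triode; I_D = 4.54 mA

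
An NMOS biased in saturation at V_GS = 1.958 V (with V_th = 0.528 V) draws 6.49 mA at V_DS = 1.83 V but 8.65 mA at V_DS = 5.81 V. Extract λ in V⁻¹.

λ = 0.0987 V⁻¹

With V_GS fixed, I_D ∝ (1 + λ V_DS) in saturation, so I_D2/I_D1 = (1 + λ V_DS2)/(1 + λ V_DS1).
8.65/6.49 = 1.333 = (1 + 5.81 λ)/(1 + 1.83 λ).
Solving: λ (I_D1 V_DS2 − I_D2 V_DS1) = I_D2 − I_D1, so λ = (8.65 − 6.49) / (6.49 × 5.81 − 8.65 × 1.83) = 2.16 / 21.9 = 0.0987 V⁻¹.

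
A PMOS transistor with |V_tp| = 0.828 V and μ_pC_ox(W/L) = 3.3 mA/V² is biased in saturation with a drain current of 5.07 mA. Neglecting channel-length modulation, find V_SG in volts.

V_SG = 2.58 V

In saturation I_D = ½ k_p (V_SG − |V_tp|)², so V_SG − |V_tp| = √(2 I_D / k_p) = √(2 × 5.07 / 3.3) = 1.75 V.
V_SG = 0.828 + 1.75 = 2.58 V.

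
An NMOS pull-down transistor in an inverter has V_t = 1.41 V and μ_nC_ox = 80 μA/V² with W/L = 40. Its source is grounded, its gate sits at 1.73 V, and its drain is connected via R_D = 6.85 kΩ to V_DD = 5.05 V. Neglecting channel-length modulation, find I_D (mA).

V_GS = V_G = 1.73 V, so V_ov = 1.73 − 1.41 = 0.32 V.
k_n = μ_nC_ox · (W/L) = 3.2 mA/V².
Assume saturation: I_D = ½ k_n V_ov² = 0.5 × 3.2 × 0.32² = 0.164 mA, giving V_DS = V_DD − I_D R_D = 5.05 − 0.164 × 6.85 = 3.93 V.
V_DS = 3.93 V ≥ V_ov = 0.32 V, confirming saturation.

I_D = 0.164 mA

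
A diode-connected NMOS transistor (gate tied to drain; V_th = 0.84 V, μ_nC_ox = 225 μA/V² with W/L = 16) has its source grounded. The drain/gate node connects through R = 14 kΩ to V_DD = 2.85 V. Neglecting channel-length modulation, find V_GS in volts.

V_GS = 1.10 V

With gate tied to drain, V_GS = V_DS ≥ V_GS − V_th, so the device is in saturation.
k_n = μ_nC_ox · (W/L) = 3.6 mA/V².
KCL at the drain: ½ k_n (V_GS − V_th)² = (V_DD − V_GS)/R.
Let x = V_GS − 0.84. Then 25.2 x² + x − 2.01 = 0, giving x = 0.263 V (positive root), so V_GS = 1.1 V.
I_D = (V_DD − V_GS)/R = (2.85 − 1.1) / 14 = 0.125 mA.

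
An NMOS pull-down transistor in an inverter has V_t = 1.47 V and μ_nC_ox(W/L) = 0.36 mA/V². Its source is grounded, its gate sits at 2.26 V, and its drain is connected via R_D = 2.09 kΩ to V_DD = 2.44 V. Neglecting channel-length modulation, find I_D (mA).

I_D = 0.112 mA

V_GS = V_G = 2.26 V, so V_ov = 2.26 − 1.47 = 0.79 V.
Assume saturation: I_D = ½ k_n V_ov² = 0.5 × 0.36 × 0.79² = 0.112 mA, giving V_DS = V_DD − I_D R_D = 2.44 − 0.112 × 2.09 = 2.21 V.
V_DS = 2.21 V ≥ V_ov = 0.79 V, confirming saturation.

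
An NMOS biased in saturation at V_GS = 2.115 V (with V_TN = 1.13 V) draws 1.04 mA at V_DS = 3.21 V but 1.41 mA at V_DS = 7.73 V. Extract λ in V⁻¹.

λ = 0.105 V⁻¹

With V_GS fixed, I_D ∝ (1 + λ V_DS) in saturation, so I_D2/I_D1 = (1 + λ V_DS2)/(1 + λ V_DS1).
1.41/1.04 = 1.356 = (1 + 7.73 λ)/(1 + 3.21 λ).
Solving: λ (I_D1 V_DS2 − I_D2 V_DS1) = I_D2 − I_D1, so λ = (1.41 − 1.04) / (1.04 × 7.73 − 1.41 × 3.21) = 0.37 / 3.51 = 0.105 V⁻¹.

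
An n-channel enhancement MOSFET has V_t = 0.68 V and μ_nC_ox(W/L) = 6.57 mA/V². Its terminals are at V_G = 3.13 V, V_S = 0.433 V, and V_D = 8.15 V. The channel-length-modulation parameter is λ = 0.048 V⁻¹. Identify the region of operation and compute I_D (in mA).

Saturation; I_D = 18.3 mA

V_GS = V_G − V_S = 3.13 − 0.433 = 2.7 V; V_DS = V_D − V_S = 8.15 − 0.433 = 7.72 V.
V_ov = V_GS − V_t = 2.7 − 0.68 = 2.02 V.
Since V_DS = 7.72 V ≥ V_ov = 2.02 V, the device is in saturation.
I_D = ½ k_n V_ov² (1 + λ V_DS) = 0.5 × 6.57 × 2.02² × (1 + 0.048 × 7.72) = 18.3 mA.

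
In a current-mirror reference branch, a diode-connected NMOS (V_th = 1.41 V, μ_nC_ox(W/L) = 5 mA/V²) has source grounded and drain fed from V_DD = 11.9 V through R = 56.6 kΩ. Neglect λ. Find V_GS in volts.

V_GS = 1.68 V

With gate tied to drain, V_GS = V_DS ≥ V_GS − V_th, so the device is in saturation.
KCL at the drain: ½ k_n (V_GS − V_th)² = (V_DD − V_GS)/R.
Let x = V_GS − 1.41. Then 142 x² + x − 10.49 = 0, giving x = 0.269 V (positive root), so V_GS = 1.68 V.
I_D = (V_DD − V_GS)/R = (11.9 − 1.68) / 56.6 = 0.181 mA.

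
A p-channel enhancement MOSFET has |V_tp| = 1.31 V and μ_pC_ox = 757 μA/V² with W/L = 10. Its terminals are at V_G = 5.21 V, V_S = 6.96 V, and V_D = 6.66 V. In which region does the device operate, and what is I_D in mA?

V_SG = V_S − V_G = 6.96 − 5.21 = 1.75 V; V_SD = V_S − V_D = 6.96 − 6.66 = 0.3 V.
k_p = μ_pC_ox · (W/L) = 7.57 mA/V².
V_ov = V_SG − |V_tp| = 1.75 − 1.31 = 0.44 V.
Since V_SD = 0.3 V < V_ov = 0.44 V, the device is in the triode region.
I_D = k_p [V_ov · V_SD − ½ V_SD²] = 7.57 × [0.44 × 0.3 − 0.5 × 0.3²] = 0.659 mA.

Triode; I_D = 0.659 mA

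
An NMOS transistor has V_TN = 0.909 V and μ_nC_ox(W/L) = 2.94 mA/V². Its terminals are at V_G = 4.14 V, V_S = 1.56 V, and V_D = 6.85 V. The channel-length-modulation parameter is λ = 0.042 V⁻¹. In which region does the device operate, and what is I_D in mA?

V_GS = V_G − V_S = 4.14 − 1.56 = 2.58 V; V_DS = V_D − V_S = 6.85 − 1.56 = 5.29 V.
V_ov = V_GS − V_TN = 2.58 − 0.909 = 1.67 V.
Since V_DS = 5.29 V ≥ V_ov = 1.67 V, the device is in saturation.
I_D = ½ k_n V_ov² (1 + λ V_DS) = 0.5 × 2.94 × 1.67² × (1 + 0.042 × 5.29) = 5.02 mA.

Saturation; I_D = 5.02 mA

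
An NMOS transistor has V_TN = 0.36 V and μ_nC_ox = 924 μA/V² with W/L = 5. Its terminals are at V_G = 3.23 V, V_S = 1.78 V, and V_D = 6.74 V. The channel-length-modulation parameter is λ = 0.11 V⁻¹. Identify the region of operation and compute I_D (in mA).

V_GS = V_G − V_S = 3.23 − 1.78 = 1.45 V; V_DS = V_D − V_S = 6.74 − 1.78 = 4.96 V.
k_n = μ_nC_ox · (W/L) = 4.62 mA/V².
V_ov = V_GS − V_TN = 1.45 − 0.36 = 1.09 V.
Since V_DS = 4.96 V ≥ V_ov = 1.09 V, the device is in saturation.
I_D = ½ k_n V_ov² (1 + λ V_DS) = 0.5 × 4.62 × 1.09² × (1 + 0.11 × 4.96) = 4.24 mA.

Saturation; I_D = 4.24 mA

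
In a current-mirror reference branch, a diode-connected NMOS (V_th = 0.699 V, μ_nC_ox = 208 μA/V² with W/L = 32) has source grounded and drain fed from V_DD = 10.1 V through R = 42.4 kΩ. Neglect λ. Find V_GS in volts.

With gate tied to drain, V_GS = V_DS ≥ V_GS − V_th, so the device is in saturation.
k_n = μ_nC_ox · (W/L) = 6.656 mA/V².
KCL at the drain: ½ k_n (V_GS − V_th)² = (V_DD − V_GS)/R.
Let x = V_GS − 0.699. Then 141 x² + x − 9.401 = 0, giving x = 0.255 V (positive root), so V_GS = 0.954 V.
I_D = (V_DD − V_GS)/R = (10.1 − 0.954) / 42.4 = 0.216 mA.

V_GS = 0.954 V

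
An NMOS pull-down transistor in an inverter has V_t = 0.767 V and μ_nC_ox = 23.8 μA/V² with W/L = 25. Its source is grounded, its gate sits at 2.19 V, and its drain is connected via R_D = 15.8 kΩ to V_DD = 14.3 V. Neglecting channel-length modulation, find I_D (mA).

V_GS = V_G = 2.19 V, so V_ov = 2.19 − 0.767 = 1.42 V.
k_n = μ_nC_ox · (W/L) = 0.595 mA/V².
Assume saturation: I_D = ½ k_n V_ov² = 0.5 × 0.595 × 1.42² = 0.602 mA, giving V_DS = V_DD − I_D R_D = 14.3 − 0.602 × 15.8 = 4.78 V.
V_DS = 4.78 V ≥ V_ov = 1.42 V, confirming saturation.

I_D = 0.602 mA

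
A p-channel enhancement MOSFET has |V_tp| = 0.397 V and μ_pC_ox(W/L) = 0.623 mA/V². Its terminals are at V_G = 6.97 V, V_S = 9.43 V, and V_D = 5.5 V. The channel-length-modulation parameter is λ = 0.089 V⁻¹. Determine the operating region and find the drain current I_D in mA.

V_SG = V_S − V_G = 9.43 − 6.97 = 2.46 V; V_SD = V_S − V_D = 9.43 − 5.5 = 3.93 V.
V_ov = V_SG − |V_tp| = 2.46 − 0.397 = 2.06 V.
Since V_SD = 3.93 V ≥ V_ov = 2.06 V, the device is in saturation.
I_D = ½ k_p V_ov² (1 + λ V_SD) = 0.5 × 0.623 × 2.06² × (1 + 0.089 × 3.93) = 1.79 mA.

Saturation; I_D = 1.79 mA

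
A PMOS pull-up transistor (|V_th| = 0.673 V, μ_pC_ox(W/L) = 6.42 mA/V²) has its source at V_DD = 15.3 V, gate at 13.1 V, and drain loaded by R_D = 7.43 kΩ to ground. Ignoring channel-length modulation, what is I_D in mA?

V_SG = V_DD − V_G = 15.3 − 13.1 = 2.2 V, so V_ov = 2.2 − 0.673 = 1.53 V.
Assume saturation: I_D = ½ k_p V_ov² = 0.5 × 6.42 × 1.53² = 7.48 mA, giving V_SD = V_DD − I_D R_D = 15.3 − 7.48 × 7.43 = -40.3 V.
But -40.3 V < V_ov = 1.53 V, so the device is actually in triode.
In triode I_D = k_p[V_ov V_SD − ½ V_SD²] and I_D = (V_DD − V_SD)/R_D. Equating: 23.9 V_SD² − 73.84 V_SD + 15.3 = 0, giving V_SD = 0.223 V (the root below V_ov).
I_D = (15.3 − 0.223) / 7.43 = 2.03 mA.

I_D = 2.03 mA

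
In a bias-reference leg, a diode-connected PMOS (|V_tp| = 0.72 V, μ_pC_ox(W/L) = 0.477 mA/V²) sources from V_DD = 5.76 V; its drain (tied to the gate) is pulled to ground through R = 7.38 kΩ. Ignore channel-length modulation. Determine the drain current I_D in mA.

I_D = 0.489 mA

With gate tied to drain, V_SG = V_SD ≥ V_SG − |V_tp|, so the device is in saturation.
KCL at the drain: ½ k_p (V_SG − |V_tp|)² = (V_DD − V_SG)/R.
Let x = V_SG − 0.72. Then 1.76 x² + x − 5.04 = 0, giving x = 1.43 V (positive root), so V_SG = 2.15 V.
I_D = (V_DD − V_SG)/R = (5.76 − 2.15) / 7.38 = 0.489 mA.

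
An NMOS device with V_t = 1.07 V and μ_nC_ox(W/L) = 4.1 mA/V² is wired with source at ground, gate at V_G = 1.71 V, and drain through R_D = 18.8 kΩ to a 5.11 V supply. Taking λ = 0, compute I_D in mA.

V_GS = V_G = 1.71 V, so V_ov = 1.71 − 1.07 = 0.64 V.
Assume saturation: I_D = ½ k_n V_ov² = 0.5 × 4.1 × 0.64² = 0.84 mA, giving V_DS = V_DD − I_D R_D = 5.11 − 0.84 × 18.8 = -10.7 V.
But -10.7 V < V_ov = 0.64 V, so the device is actually in triode.
In triode I_D = k_n[V_ov V_DS − ½ V_DS²] and I_D = (V_DD − V_DS)/R_D. Equating: 38.5 V_DS² − 50.33 V_DS + 5.11 = 0, giving V_DS = 0.111 V (the root below V_ov).
I_D = (5.11 − 0.111) / 18.8 = 0.266 mA.

I_D = 0.266 mA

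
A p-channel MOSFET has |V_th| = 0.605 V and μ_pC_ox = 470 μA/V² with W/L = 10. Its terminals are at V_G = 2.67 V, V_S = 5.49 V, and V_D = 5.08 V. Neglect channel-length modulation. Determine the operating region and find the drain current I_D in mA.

Triode; I_D = 3.87 mA

V_SG = V_S − V_G = 5.49 − 2.67 = 2.82 V; V_SD = V_S − V_D = 5.49 − 5.08 = 0.41 V.
k_p = μ_pC_ox · (W/L) = 4.7 mA/V².
V_ov = V_SG − |V_th| = 2.82 − 0.605 = 2.22 V.
Since V_SD = 0.41 V < V_ov = 2.22 V, the device is in the triode region.
I_D = k_p [V_ov · V_SD − ½ V_SD²] = 4.7 × [2.22 × 0.41 − 0.5 × 0.41²] = 3.87 mA.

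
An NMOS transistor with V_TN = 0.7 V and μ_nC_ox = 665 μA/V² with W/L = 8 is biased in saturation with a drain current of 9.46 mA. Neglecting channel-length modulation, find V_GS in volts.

k_n = μ_nC_ox · (W/L) = 5.32 mA/V².
In saturation I_D = ½ k_n (V_GS − V_TN)², so V_GS − V_TN = √(2 I_D / k_n) = √(2 × 9.46 / 5.32) = 1.89 V.
V_GS = 0.7 + 1.89 = 2.59 V.

V_GS = 2.59 V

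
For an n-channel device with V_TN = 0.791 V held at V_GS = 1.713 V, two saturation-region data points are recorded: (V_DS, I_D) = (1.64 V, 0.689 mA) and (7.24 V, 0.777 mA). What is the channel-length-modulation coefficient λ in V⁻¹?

With V_GS fixed, I_D ∝ (1 + λ V_DS) in saturation, so I_D2/I_D1 = (1 + λ V_DS2)/(1 + λ V_DS1).
0.777/0.689 = 1.128 = (1 + 7.24 λ)/(1 + 1.64 λ).
Solving: λ (I_D1 V_DS2 − I_D2 V_DS1) = I_D2 − I_D1, so λ = (0.777 − 0.689) / (0.689 × 7.24 − 0.777 × 1.64) = 0.088 / 3.71 = 0.0237 V⁻¹.

λ = 0.0237 V⁻¹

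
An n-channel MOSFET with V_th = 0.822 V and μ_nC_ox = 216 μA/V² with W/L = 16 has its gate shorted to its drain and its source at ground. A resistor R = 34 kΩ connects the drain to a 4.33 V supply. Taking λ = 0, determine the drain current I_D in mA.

I_D = 0.0962 mA

With gate tied to drain, V_GS = V_DS ≥ V_GS − V_th, so the device is in saturation.
k_n = μ_nC_ox · (W/L) = 3.456 mA/V².
KCL at the drain: ½ k_n (V_GS − V_th)² = (V_DD − V_GS)/R.
Let x = V_GS − 0.822. Then 58.8 x² + x − 3.508 = 0, giving x = 0.236 V (positive root), so V_GS = 1.06 V.
I_D = (V_DD − V_GS)/R = (4.33 − 1.06) / 34 = 0.0962 mA.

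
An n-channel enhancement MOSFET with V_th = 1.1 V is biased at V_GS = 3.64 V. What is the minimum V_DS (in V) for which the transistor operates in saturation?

V_DS,sat = 2.54 V

The boundary between triode and saturation is V_DS = V_GS − V_th = V_ov.
V_ov = 3.64 − 1.1 = 2.54 V.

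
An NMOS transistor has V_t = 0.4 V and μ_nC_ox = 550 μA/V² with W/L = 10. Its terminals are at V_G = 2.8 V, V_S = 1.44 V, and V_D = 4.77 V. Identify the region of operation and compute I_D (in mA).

V_GS = V_G − V_S = 2.8 − 1.44 = 1.36 V; V_DS = V_D − V_S = 4.77 − 1.44 = 3.33 V.
k_n = μ_nC_ox · (W/L) = 5.5 mA/V².
V_ov = V_GS − V_t = 1.36 − 0.4 = 0.96 V.
Since V_DS = 3.33 V ≥ V_ov = 0.96 V, the device is in saturation.
I_D = ½ k_n V_ov² = 0.5 × 5.5 × 0.96² = 2.53 mA.

Saturation; I_D = 2.53 mA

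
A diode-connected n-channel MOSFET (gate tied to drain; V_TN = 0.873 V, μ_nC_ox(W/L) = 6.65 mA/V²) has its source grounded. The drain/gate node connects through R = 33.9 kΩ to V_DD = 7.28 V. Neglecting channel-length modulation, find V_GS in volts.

With gate tied to drain, V_GS = V_DS ≥ V_GS − V_TN, so the device is in saturation.
KCL at the drain: ½ k_n (V_GS − V_TN)² = (V_DD − V_GS)/R.
Let x = V_GS − 0.873. Then 113 x² + x − 6.407 = 0, giving x = 0.234 V (positive root), so V_GS = 1.11 V.
I_D = (V_DD − V_GS)/R = (7.28 − 1.11) / 33.9 = 0.182 mA.

V_GS = 1.11 V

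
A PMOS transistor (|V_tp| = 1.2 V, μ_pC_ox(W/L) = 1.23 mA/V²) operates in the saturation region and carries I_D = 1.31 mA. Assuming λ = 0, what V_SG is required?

V_SG = 2.66 V

In saturation I_D = ½ k_p (V_SG − |V_tp|)², so V_SG − |V_tp| = √(2 I_D / k_p) = √(2 × 1.31 / 1.23) = 1.46 V.
V_SG = 1.2 + 1.46 = 2.66 V.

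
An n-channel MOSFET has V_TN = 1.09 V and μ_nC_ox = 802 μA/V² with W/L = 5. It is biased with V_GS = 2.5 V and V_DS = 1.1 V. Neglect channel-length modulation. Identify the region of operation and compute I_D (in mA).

Triode; I_D = 3.79 mA

k_n = μ_nC_ox · (W/L) = 4.01 mA/V².
V_ov = V_GS − V_TN = 2.5 − 1.09 = 1.41 V.
Since V_DS = 1.1 V < V_ov = 1.41 V, the device is in the triode region.
I_D = k_n [V_ov · V_DS − ½ V_DS²] = 4.01 × [1.41 × 1.1 − 0.5 × 1.1²] = 3.79 mA.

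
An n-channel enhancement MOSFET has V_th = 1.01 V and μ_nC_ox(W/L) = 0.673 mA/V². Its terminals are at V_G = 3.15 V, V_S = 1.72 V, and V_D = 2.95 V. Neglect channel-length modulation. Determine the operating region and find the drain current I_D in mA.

V_GS = V_G − V_S = 3.15 − 1.72 = 1.43 V; V_DS = V_D − V_S = 2.95 − 1.72 = 1.23 V.
V_ov = V_GS − V_th = 1.43 − 1.01 = 0.42 V.
Since V_DS = 1.23 V ≥ V_ov = 0.42 V, the device is in saturation.
I_D = ½ k_n V_ov² = 0.5 × 0.673 × 0.42² = 0.0594 mA.

Saturation; I_D = 0.0594 mA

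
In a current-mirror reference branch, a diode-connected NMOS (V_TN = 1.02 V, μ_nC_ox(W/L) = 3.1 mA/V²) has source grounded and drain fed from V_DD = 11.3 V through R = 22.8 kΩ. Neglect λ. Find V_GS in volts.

With gate tied to drain, V_GS = V_DS ≥ V_GS − V_TN, so the device is in saturation.
KCL at the drain: ½ k_n (V_GS − V_TN)² = (V_DD − V_GS)/R.
Let x = V_GS − 1.02. Then 35.3 x² + x − 10.28 = 0, giving x = 0.525 V (positive root), so V_GS = 1.55 V.
I_D = (V_DD − V_GS)/R = (11.3 − 1.55) / 22.8 = 0.428 mA.

V_GS = 1.55 V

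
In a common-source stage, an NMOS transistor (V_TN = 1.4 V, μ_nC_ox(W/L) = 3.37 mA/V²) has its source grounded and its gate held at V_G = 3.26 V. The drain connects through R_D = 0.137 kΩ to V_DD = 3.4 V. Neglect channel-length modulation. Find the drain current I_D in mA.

V_GS = V_G = 3.26 V, so V_ov = 3.26 − 1.4 = 1.86 V.
Assume saturation: I_D = ½ k_n V_ov² = 0.5 × 3.37 × 1.86² = 5.83 mA, giving V_DS = V_DD − I_D R_D = 3.4 − 5.83 × 0.137 = 2.6 V.
V_DS = 2.6 V ≥ V_ov = 1.86 V, confirming saturation.

I_D = 5.83 mA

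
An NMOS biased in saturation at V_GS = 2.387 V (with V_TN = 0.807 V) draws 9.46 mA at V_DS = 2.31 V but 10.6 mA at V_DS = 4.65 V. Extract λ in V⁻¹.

With V_GS fixed, I_D ∝ (1 + λ V_DS) in saturation, so I_D2/I_D1 = (1 + λ V_DS2)/(1 + λ V_DS1).
10.6/9.46 = 1.121 = (1 + 4.65 λ)/(1 + 2.31 λ).
Solving: λ (I_D1 V_DS2 − I_D2 V_DS1) = I_D2 − I_D1, so λ = (10.6 − 9.46) / (9.46 × 4.65 − 10.6 × 2.31) = 1.14 / 19.5 = 0.0585 V⁻¹.

λ = 0.0585 V⁻¹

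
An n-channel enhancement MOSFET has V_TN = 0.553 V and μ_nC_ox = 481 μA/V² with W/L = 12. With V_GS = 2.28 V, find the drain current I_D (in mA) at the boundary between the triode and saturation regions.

I_D = 8.61 mA

At the boundary V_DS = V_ov = V_GS − V_TN = 2.28 − 0.553 = 1.73 V.
k_n = μ_nC_ox · (W/L) = 5.772 mA/V².
I_D = ½ k_n V_ov² = 0.5 × 5.772 × 1.73² = 8.61 mA.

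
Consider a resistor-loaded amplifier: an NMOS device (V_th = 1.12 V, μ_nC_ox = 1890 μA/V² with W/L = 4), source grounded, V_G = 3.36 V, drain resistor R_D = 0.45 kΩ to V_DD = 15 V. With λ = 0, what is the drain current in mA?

V_GS = V_G = 3.36 V, so V_ov = 3.36 − 1.12 = 2.24 V.
k_n = μ_nC_ox · (W/L) = 7.56 mA/V².
Assume saturation: I_D = ½ k_n V_ov² = 0.5 × 7.56 × 2.24² = 19 mA, giving V_DS = V_DD − I_D R_D = 15 − 19 × 0.45 = 6.47 V.
V_DS = 6.47 V ≥ V_ov = 2.24 V, confirming saturation.

I_D = 19.0 mA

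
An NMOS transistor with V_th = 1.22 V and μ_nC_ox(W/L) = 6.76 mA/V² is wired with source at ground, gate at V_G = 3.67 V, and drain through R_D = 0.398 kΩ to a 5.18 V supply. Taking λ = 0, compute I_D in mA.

V_GS = V_G = 3.67 V, so V_ov = 3.67 − 1.22 = 2.45 V.
Assume saturation: I_D = ½ k_n V_ov² = 0.5 × 6.76 × 2.45² = 20.3 mA, giving V_DS = V_DD − I_D R_D = 5.18 − 20.3 × 0.398 = -2.89 V.
But -2.89 V < V_ov = 2.45 V, so the device is actually in triode.
In triode I_D = k_n[V_ov V_DS − ½ V_DS²] and I_D = (V_DD − V_DS)/R_D. Equating: 1.35 V_DS² − 7.592 V_DS + 5.18 = 0, giving V_DS = 0.794 V (the root below V_ov).
I_D = (5.18 − 0.794) / 0.398 = 11 mA.

I_D = 11.0 mA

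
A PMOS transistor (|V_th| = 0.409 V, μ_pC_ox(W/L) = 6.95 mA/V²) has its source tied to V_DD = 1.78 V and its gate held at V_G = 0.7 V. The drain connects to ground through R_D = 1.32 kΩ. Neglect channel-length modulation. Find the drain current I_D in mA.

V_SG = V_DD − V_G = 1.78 − 0.7 = 1.08 V, so V_ov = 1.08 − 0.409 = 0.671 V.
Assume saturation: I_D = ½ k_p V_ov² = 0.5 × 6.95 × 0.671² = 1.56 mA, giving V_SD = V_DD − I_D R_D = 1.78 − 1.56 × 1.32 = -0.285 V.
But -0.285 V < V_ov = 0.671 V, so the device is actually in triode.
In triode I_D = k_p[V_ov V_SD − ½ V_SD²] and I_D = (V_DD − V_SD)/R_D. Equating: 4.59 V_SD² − 7.156 V_SD + 1.78 = 0, giving V_SD = 0.311 V (the root below V_ov).
I_D = (1.78 − 0.311) / 1.32 = 1.11 mA.

I_D = 1.11 mA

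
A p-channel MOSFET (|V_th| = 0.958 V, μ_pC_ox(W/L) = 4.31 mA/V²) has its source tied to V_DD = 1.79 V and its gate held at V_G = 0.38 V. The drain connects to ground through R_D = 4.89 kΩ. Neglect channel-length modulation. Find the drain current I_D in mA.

I_D = 0.322 mA

V_SG = V_DD − V_G = 1.79 − 0.38 = 1.41 V, so V_ov = 1.41 − 0.958 = 0.452 V.
Assume saturation: I_D = ½ k_p V_ov² = 0.5 × 4.31 × 0.452² = 0.44 mA, giving V_SD = V_DD − I_D R_D = 1.79 − 0.44 × 4.89 = -0.363 V.
But -0.363 V < V_ov = 0.452 V, so the device is actually in triode.
In triode I_D = k_p[V_ov V_SD − ½ V_SD²] and I_D = (V_DD − V_SD)/R_D. Equating: 10.5 V_SD² − 10.53 V_SD + 1.79 = 0, giving V_SD = 0.217 V (the root below V_ov).
I_D = (1.79 − 0.217) / 4.89 = 0.322 mA.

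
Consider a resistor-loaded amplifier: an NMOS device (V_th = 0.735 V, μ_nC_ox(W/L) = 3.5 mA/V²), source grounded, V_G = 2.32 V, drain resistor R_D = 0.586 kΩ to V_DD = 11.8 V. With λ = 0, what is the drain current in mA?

I_D = 4.40 mA

V_GS = V_G = 2.32 V, so V_ov = 2.32 − 0.735 = 1.58 V.
Assume saturation: I_D = ½ k_n V_ov² = 0.5 × 3.5 × 1.58² = 4.4 mA, giving V_DS = V_DD − I_D R_D = 11.8 − 4.4 × 0.586 = 9.22 V.
V_DS = 9.22 V ≥ V_ov = 1.58 V, confirming saturation.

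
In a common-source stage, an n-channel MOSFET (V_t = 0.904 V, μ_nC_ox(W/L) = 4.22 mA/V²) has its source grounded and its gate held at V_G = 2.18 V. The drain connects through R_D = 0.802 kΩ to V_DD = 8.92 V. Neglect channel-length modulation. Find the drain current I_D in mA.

I_D = 3.44 mA

V_GS = V_G = 2.18 V, so V_ov = 2.18 − 0.904 = 1.28 V.
Assume saturation: I_D = ½ k_n V_ov² = 0.5 × 4.22 × 1.28² = 3.44 mA, giving V_DS = V_DD − I_D R_D = 8.92 − 3.44 × 0.802 = 6.16 V.
V_DS = 6.16 V ≥ V_ov = 1.28 V, confirming saturation.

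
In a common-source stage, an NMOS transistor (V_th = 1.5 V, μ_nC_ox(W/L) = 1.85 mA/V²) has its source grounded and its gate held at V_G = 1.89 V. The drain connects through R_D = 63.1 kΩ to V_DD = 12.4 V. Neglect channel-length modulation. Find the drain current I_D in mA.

I_D = 0.141 mA

V_GS = V_G = 1.89 V, so V_ov = 1.89 − 1.5 = 0.39 V.
Assume saturation: I_D = ½ k_n V_ov² = 0.5 × 1.85 × 0.39² = 0.141 mA, giving V_DS = V_DD − I_D R_D = 12.4 − 0.141 × 63.1 = 3.52 V.
V_DS = 3.52 V ≥ V_ov = 0.39 V, confirming saturation.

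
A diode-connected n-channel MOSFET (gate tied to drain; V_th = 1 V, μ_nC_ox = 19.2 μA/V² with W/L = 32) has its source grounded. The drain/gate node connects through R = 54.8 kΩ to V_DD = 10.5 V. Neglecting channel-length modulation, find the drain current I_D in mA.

With gate tied to drain, V_GS = V_DS ≥ V_GS − V_th, so the device is in saturation.
k_n = μ_nC_ox · (W/L) = 0.6144 mA/V².
KCL at the drain: ½ k_n (V_GS − V_th)² = (V_DD − V_GS)/R.
Let x = V_GS − 1. Then 16.8 x² + x − 9.5 = 0, giving x = 0.722 V (positive root), so V_GS = 1.72 V.
I_D = (V_DD − V_GS)/R = (10.5 − 1.72) / 54.8 = 0.16 mA.

I_D = 0.160 mA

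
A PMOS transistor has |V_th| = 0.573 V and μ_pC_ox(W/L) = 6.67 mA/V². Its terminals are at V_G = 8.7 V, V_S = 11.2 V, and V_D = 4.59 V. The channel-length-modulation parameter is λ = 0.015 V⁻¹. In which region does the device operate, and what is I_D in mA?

V_SG = V_S − V_G = 11.2 − 8.7 = 2.5 V; V_SD = V_S − V_D = 11.2 − 4.59 = 6.61 V.
V_ov = V_SG − |V_th| = 2.5 − 0.573 = 1.93 V.
Since V_SD = 6.61 V ≥ V_ov = 1.93 V, the device is in saturation.
I_D = ½ k_p V_ov² (1 + λ V_SD) = 0.5 × 6.67 × 1.93² × (1 + 0.015 × 6.61) = 13.6 mA.

Saturation; I_D = 13.6 mA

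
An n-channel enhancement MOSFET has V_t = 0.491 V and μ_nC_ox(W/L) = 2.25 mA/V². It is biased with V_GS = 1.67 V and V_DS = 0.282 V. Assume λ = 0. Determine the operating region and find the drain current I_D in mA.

Triode; I_D = 0.659 mA

V_ov = V_GS − V_t = 1.67 − 0.491 = 1.18 V.
Since V_DS = 0.282 V < V_ov = 1.18 V, the device is in the triode region.
I_D = k_n [V_ov · V_DS − ½ V_DS²] = 2.25 × [1.18 × 0.282 − 0.5 × 0.282²] = 0.659 mA.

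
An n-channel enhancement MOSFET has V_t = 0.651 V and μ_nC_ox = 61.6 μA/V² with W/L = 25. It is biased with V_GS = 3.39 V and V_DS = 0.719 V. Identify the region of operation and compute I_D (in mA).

k_n = μ_nC_ox · (W/L) = 1.54 mA/V².
V_ov = V_GS − V_t = 3.39 − 0.651 = 2.74 V.
Since V_DS = 0.719 V < V_ov = 2.74 V, the device is in the triode region.
I_D = k_n [V_ov · V_DS − ½ V_DS²] = 1.54 × [2.74 × 0.719 − 0.5 × 0.719²] = 2.63 mA.

Triode; I_D = 2.63 mA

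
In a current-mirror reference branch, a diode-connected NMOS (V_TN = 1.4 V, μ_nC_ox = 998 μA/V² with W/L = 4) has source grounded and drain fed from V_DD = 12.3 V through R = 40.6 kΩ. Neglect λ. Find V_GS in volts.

With gate tied to drain, V_GS = V_DS ≥ V_GS − V_TN, so the device is in saturation.
k_n = μ_nC_ox · (W/L) = 3.992 mA/V².
KCL at the drain: ½ k_n (V_GS − V_TN)² = (V_DD − V_GS)/R.
Let x = V_GS − 1.4. Then 81 x² + x − 10.9 = 0, giving x = 0.361 V (positive root), so V_GS = 1.76 V.
I_D = (V_DD − V_GS)/R = (12.3 − 1.76) / 40.6 = 0.26 mA.

V_GS = 1.76 V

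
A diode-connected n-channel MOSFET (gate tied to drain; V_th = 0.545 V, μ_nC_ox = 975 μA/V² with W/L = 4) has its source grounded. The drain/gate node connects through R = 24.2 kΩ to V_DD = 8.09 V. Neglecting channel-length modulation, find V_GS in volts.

With gate tied to drain, V_GS = V_DS ≥ V_GS − V_th, so the device is in saturation.
k_n = μ_nC_ox · (W/L) = 3.9 mA/V².
KCL at the drain: ½ k_n (V_GS − V_th)² = (V_DD − V_GS)/R.
Let x = V_GS − 0.545. Then 47.2 x² + x − 7.545 = 0, giving x = 0.389 V (positive root), so V_GS = 0.934 V.
I_D = (V_DD − V_GS)/R = (8.09 − 0.934) / 24.2 = 0.296 mA.

V_GS = 0.934 V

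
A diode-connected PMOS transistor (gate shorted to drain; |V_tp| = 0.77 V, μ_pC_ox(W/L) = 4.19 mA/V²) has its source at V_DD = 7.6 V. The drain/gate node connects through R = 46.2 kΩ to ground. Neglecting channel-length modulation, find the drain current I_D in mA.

With gate tied to drain, V_SG = V_SD ≥ V_SG − |V_tp|, so the device is in saturation.
KCL at the drain: ½ k_p (V_SG − |V_tp|)² = (V_DD − V_SG)/R.
Let x = V_SG − 0.77. Then 96.8 x² + x − 6.83 = 0, giving x = 0.261 V (positive root), so V_SG = 1.03 V.
I_D = (V_DD − V_SG)/R = (7.6 − 1.03) / 46.2 = 0.142 mA.

I_D = 0.142 mA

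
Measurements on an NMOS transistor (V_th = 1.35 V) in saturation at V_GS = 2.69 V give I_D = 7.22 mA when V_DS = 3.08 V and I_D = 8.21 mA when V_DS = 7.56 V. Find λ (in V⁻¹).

With V_GS fixed, I_D ∝ (1 + λ V_DS) in saturation, so I_D2/I_D1 = (1 + λ V_DS2)/(1 + λ V_DS1).
8.21/7.22 = 1.137 = (1 + 7.56 λ)/(1 + 3.08 λ).
Solving: λ (I_D1 V_DS2 − I_D2 V_DS1) = I_D2 − I_D1, so λ = (8.21 − 7.22) / (7.22 × 7.56 − 8.21 × 3.08) = 0.99 / 29.3 = 0.0338 V⁻¹.

λ = 0.0338 V⁻¹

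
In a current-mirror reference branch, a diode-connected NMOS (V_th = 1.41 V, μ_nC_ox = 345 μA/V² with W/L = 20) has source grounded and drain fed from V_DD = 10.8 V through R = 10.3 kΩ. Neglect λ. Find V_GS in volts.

With gate tied to drain, V_GS = V_DS ≥ V_GS − V_th, so the device is in saturation.
k_n = μ_nC_ox · (W/L) = 6.9 mA/V².
KCL at the drain: ½ k_n (V_GS − V_th)² = (V_DD − V_GS)/R.
Let x = V_GS − 1.41. Then 35.5 x² + x − 9.39 = 0, giving x = 0.5 V (positive root), so V_GS = 1.91 V.
I_D = (V_DD − V_GS)/R = (10.8 − 1.91) / 10.3 = 0.863 mA.

V_GS = 1.91 V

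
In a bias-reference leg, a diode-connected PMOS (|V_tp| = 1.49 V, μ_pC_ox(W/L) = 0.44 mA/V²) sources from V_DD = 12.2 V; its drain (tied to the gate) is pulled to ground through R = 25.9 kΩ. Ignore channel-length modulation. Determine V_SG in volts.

With gate tied to drain, V_SG = V_SD ≥ V_SG − |V_tp|, so the device is in saturation.
KCL at the drain: ½ k_p (V_SG − |V_tp|)² = (V_DD − V_SG)/R.
Let x = V_SG − 1.49. Then 5.7 x² + x − 10.71 = 0, giving x = 1.29 V (positive root), so V_SG = 2.78 V.
I_D = (V_DD − V_SG)/R = (12.2 − 2.78) / 25.9 = 0.364 mA.

V_SG = 2.78 V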